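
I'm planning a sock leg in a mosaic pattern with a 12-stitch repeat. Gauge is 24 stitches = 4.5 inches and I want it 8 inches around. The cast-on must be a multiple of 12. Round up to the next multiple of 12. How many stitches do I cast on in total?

Cast on 48 stitches.

24 / 4.5 = 5.333 sts per inch.
8 × 5.333 = 42.67 sts.
Next multiple of 12: 48.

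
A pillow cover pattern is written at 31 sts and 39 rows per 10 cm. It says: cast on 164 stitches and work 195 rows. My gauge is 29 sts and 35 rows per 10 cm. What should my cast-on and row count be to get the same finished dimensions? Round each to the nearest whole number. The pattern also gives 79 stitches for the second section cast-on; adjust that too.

Cast on 153 stitches; work 175 rows; second section cast-on 74 stitches.

Stitches: 164 × 29/31 = 153.42 → 153.
Rows: 195 × 35/39 = 175.00 → 175.
second section cast-on: 79 × 29/31 = 73.90 → 74.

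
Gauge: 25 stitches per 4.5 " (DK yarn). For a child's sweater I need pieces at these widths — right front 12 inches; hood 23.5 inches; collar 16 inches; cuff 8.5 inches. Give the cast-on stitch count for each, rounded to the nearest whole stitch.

right front 67; hood 131; collar 89; cuff 47.

Rate = 25/4.5 = 5.556 sts per in.
right front: 12 × 5.556 = 66.67 → 67.
hood: 23.5 × 5.556 = 130.56 → 131.
collar: 16 × 5.556 = 88.89 → 89.
cuff: 8.5 × 5.556 = 47.22 → 47.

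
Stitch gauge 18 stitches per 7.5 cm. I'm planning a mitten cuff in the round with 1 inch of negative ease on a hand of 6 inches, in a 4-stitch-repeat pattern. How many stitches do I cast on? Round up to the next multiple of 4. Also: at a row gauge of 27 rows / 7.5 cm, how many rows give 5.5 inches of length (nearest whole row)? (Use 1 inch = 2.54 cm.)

Finished = 6 − 1 = 5 inches.
5 inches × 2.54 = 12.70 cm.
18/7.5 = 2.4 sts per cm; 12.70 × 2.4 = 30.48 sts.
Next multiple of 4 → 32.
5.5 inches = 13.97 cm; × 3.6 = 50.29 → 50 rows.

Cast on 32 stitches; work 50 rows.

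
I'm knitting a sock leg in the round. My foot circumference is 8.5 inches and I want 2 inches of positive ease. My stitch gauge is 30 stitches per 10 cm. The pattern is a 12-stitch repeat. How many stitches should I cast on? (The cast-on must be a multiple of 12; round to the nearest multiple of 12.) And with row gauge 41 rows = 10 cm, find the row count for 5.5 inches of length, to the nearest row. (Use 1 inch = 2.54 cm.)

Cast on 84 stitches; work 57 rows.

Finished = 8.5 + 2 = 10.5 inches.
10.5 inches × 2.54 = 26.67 cm.
30/10 = 3 sts per cm; 26.67 × 3 = 80.01 sts.
Nearest multiple of 12 → 84.
5.5 inches = 13.97 cm; × 4.1 = 57.28 → 57 rows.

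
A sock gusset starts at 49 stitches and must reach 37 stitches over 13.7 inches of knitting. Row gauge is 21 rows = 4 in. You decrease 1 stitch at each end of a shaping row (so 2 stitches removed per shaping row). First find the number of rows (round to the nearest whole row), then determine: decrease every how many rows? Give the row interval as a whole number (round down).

Decrease every 12th row.

Rows = 13.7 × 5.25 = 71.9 → 72 rows.
Stitches to remove: 12 → 6 shaping rows (at 2 st each).
72 / 6 = 12.00 → every 12 rows.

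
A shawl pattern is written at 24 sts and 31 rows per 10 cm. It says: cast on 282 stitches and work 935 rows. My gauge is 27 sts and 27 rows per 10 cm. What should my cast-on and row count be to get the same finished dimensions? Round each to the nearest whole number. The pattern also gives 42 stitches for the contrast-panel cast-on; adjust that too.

Stitches: 282 × 27/24 = 317.25 → 317.
Rows: 935 × 27/31 = 814.35 → 814.
contrast-panel cast-on: 42 × 27/24 = 47.25 → 47.

Cast on 317 stitches; work 814 rows; contrast-panel cast-on 47 stitches.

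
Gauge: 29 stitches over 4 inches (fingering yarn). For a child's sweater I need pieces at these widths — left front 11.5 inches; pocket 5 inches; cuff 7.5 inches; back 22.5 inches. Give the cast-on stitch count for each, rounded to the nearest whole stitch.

Rate = 29/4 = 7.25 sts per in.
left front: 11.5 × 7.25 = 83.38 → 83.
pocket: 5 × 7.25 = 36.25 → 36.
cuff: 7.5 × 7.25 = 54.38 → 54.
back: 22.5 × 7.25 = 163.12 → 163.

left front 83; pocket 36; cuff 54; back 163.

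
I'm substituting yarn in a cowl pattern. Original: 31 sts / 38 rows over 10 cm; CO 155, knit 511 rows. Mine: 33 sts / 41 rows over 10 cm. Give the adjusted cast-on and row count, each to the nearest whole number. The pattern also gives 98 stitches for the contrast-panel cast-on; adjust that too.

Stitches: 155 × 33/31 = 165.00 → 165.
Rows: 511 × 41/38 = 551.34 → 551.
contrast-panel cast-on: 98 × 33/31 = 104.32 → 104.

Cast on 165 stitches; work 551 rows; contrast-panel cast-on 104 stitches.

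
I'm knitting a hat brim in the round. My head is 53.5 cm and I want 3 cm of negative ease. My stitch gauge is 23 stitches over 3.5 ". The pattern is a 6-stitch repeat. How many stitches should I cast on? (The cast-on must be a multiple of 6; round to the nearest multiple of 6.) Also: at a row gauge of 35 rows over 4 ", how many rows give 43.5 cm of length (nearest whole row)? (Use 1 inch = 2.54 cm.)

Cast on 132 stitches; work 150 rows.

Finished = 53.5 − 3 = 50.5 cm.
50.5 cm × 1/2.54 = 19.88 inches.
23/3.5 = 6.571 sts per in; 19.88 × 6.571 = 130.65 sts.
Nearest multiple of 6 → 132.
43.5 cm = 17.13 inches; × 8.75 = 149.85 → 150 rows.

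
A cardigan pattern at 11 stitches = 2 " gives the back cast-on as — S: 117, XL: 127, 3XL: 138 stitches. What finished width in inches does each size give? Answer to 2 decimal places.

S 21.27 inches; XL 23.09 inches; 3XL 25.09 inches.

11/2 = 5.5 sts per in.
S: 117 / 5.5 = 21.273 → 21.27 in.
XL: 127 / 5.5 = 23.091 → 23.09 in.
3XL: 138 / 5.5 = 25.091 → 25.09 in.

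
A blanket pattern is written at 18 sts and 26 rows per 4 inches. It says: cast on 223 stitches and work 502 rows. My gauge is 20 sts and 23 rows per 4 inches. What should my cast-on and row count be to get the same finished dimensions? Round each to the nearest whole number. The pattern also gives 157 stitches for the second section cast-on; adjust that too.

Stitches: 223 × 20/18 = 247.78 → 248.
Rows: 502 × 23/26 = 444.08 → 444.
second section cast-on: 157 × 20/18 = 174.44 → 174.

Cast on 248 stitches; work 444 rows; second section cast-on 174 stitches.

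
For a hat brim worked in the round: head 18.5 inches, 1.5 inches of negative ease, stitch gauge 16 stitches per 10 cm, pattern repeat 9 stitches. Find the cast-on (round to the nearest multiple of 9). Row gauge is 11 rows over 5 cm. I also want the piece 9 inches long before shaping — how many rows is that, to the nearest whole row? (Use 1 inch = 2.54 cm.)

Cast on 72 stitches; work 50 rows.

Finished = 18.5 − 1.5 = 17 inches.
17 inches × 2.54 = 43.18 cm.
16/10 = 1.6 sts per cm; 43.18 × 1.6 = 69.09 sts.
Nearest multiple of 9 → 72.
9 inches = 22.86 cm; × 2.2 = 50.29 → 50 rows.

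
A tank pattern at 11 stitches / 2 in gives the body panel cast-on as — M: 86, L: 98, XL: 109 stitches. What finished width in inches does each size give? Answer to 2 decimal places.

M 15.64 inches; L 17.82 inches; XL 19.82 inches.

11/2 = 5.5 sts per in.
M: 86 / 5.5 = 15.636 → 15.64 in.
L: 98 / 5.5 = 17.818 → 17.82 in.
XL: 109 / 5.5 = 19.818 → 19.82 in.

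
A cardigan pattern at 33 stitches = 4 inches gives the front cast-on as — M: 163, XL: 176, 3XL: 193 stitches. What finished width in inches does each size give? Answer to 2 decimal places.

M 19.76 inches; XL 21.33 inches; 3XL 23.39 inches.

33/4 = 8.25 sts per in.
M: 163 / 8.25 = 19.758 → 19.76 in.
XL: 176 / 8.25 = 21.333 → 21.33 in.
3XL: 193 / 8.25 = 23.394 → 23.39 in.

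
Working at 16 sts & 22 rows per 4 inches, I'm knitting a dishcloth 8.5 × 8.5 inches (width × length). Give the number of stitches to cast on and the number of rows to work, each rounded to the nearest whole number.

Cast on 34 stitches and work 47 rows.

Stitch gauge = 16/4 = 4 sts/in; 8.5 × 4 = 34.00 → 34 sts.
Row gauge = 22/4 = 5.5 rows/in; 8.5 × 5.5 = 46.75 → 47 rows.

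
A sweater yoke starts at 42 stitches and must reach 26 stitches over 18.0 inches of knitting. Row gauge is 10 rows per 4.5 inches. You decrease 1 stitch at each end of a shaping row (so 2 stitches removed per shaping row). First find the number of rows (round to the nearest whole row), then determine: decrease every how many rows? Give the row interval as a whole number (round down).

Rows = 18.0 × 2.222 = 40.0 → 40 rows.
Stitches to remove: 16 → 8 shaping rows (at 2 st each).
40 / 8 = 5.00 → every 5 rows.

Decrease every 5th row.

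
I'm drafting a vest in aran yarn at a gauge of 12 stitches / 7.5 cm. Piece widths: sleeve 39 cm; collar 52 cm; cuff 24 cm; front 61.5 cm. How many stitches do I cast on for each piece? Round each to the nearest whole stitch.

Rate = 12/7.5 = 1.6 sts per cm.
sleeve: 39 × 1.6 = 62.40 → 62.
collar: 52 × 1.6 = 83.20 → 83.
cuff: 24 × 1.6 = 38.40 → 38.
front: 61.5 × 1.6 = 98.40 → 98.

sleeve 62; collar 83; cuff 38; front 98.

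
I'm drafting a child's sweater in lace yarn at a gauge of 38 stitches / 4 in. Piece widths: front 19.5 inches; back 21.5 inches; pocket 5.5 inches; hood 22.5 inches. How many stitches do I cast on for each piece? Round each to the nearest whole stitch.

Rate = 38/4 = 9.5 sts per in.
front: 19.5 × 9.5 = 185.25 → 185.
back: 21.5 × 9.5 = 204.25 → 204.
pocket: 5.5 × 9.5 = 52.25 → 52.
hood: 22.5 × 9.5 = 213.75 → 214.

front 185; back 204; pocket 52; hood 214.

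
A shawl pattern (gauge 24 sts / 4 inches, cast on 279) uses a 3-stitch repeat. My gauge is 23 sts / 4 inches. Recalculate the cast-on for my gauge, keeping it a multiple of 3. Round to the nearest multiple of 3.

267 stitches.

279 × 23 / 24 = 267.38.
Nearest multiple of 3: 267.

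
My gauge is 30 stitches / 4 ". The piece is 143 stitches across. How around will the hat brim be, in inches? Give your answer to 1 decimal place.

19.1 inches.

30 stitches / 4 inch = 7.5 stitches per inch.
143 / 7.5 = 19.07 inches.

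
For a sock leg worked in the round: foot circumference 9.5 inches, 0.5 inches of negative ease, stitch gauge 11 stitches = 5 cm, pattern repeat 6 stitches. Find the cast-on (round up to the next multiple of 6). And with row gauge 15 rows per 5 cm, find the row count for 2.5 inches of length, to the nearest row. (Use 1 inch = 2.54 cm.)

Finished = 9.5 − 0.5 = 9 inches.
9 inches × 2.54 = 22.86 cm.
11/5 = 2.2 sts per cm; 22.86 × 2.2 = 50.29 sts.
Next multiple of 6 → 54.
2.5 inches = 6.35 cm; × 3 = 19.05 → 19 rows.

Cast on 54 stitches; work 19 rows.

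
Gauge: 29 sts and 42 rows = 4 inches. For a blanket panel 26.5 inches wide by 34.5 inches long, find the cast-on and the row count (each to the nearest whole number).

Cast on 192 stitches and work 362 rows.

Stitch gauge = 29/4 = 7.25 sts/in; 26.5 × 7.25 = 192.12 → 192 sts.
Row gauge = 42/4 = 10.5 rows/in; 34.5 × 10.5 = 362.25 → 362 rows.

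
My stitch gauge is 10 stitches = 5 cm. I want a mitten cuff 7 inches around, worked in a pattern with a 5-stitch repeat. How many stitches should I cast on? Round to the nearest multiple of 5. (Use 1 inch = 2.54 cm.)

35 stitches.

7 in = 7 × 2.54 = 17.78 cm.
10 / 5 = 2 sts/cm.
17.78 × 2 = 35.56 sts.
→ 35.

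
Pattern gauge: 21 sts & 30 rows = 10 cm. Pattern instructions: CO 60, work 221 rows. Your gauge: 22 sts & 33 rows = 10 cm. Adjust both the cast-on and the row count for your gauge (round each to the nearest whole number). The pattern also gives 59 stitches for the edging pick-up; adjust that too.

Cast on 63 stitches; work 243 rows; edging pick-up 62 stitches.

Stitches: 60 × 22/21 = 62.86 → 63.
Rows: 221 × 33/30 = 243.10 → 243.
edging pick-up: 59 × 22/21 = 61.81 → 62.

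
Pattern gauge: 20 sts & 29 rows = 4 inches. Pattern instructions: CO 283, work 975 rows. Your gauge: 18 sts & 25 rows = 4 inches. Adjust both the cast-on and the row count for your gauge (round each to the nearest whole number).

Cast on 255 stitches; work 841 rows.

Stitches: 283 × 18/20 = 254.70 → 255.
Rows: 975 × 25/29 = 840.52 → 841.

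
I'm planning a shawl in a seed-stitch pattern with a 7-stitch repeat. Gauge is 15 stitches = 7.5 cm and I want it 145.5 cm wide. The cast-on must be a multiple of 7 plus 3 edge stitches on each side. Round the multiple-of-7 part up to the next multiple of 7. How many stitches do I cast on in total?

15 / 7.5 = 2 sts per cm.
145.5 × 2 = 291.00 sts.
Less 6 edge sts → 285.00 for the repeat.
Next multiple of 7: 287.
Add back 6 edge sts → 293.

293 stitches.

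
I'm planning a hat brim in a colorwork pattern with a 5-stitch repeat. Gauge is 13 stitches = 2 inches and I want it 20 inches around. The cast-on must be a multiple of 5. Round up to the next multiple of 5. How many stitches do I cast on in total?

13 / 2 = 6.5 sts per inch.
20 × 6.5 = 130.00 sts.
Next multiple of 5: 130.

CO 130 sts.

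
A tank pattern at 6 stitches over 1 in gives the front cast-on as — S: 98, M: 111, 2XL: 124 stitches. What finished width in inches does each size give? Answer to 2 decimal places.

6/1 = 6 sts per in.
S: 98 / 6 = 16.333 → 16.33 in.
M: 111 / 6 = 18.500 → 18.50 in.
2XL: 124 / 6 = 20.667 → 20.67 in.

S 16.33 inches; M 18.50 inches; 2XL 20.67 inches.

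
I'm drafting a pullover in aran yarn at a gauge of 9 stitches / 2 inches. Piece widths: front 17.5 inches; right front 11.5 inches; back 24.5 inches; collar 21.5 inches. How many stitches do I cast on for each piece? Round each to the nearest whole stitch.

Rate = 9/2 = 4.5 sts per in.
front: 17.5 × 4.5 = 78.75 → 79.
right front: 11.5 × 4.5 = 51.75 → 52.
back: 24.5 × 4.5 = 110.25 → 110.
collar: 21.5 × 4.5 = 96.75 → 97.

front 79; right front 52; back 110; collar 97.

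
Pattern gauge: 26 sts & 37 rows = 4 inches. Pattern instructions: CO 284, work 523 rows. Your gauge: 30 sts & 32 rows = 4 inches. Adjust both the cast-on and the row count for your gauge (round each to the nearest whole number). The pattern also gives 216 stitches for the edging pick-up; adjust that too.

Cast on 328 stitches; work 452 rows; edging pick-up 249 stitches.

Stitches: 284 × 30/26 = 327.69 → 328.
Rows: 523 × 32/37 = 452.32 → 452.
edging pick-up: 216 × 30/26 = 249.23 → 249.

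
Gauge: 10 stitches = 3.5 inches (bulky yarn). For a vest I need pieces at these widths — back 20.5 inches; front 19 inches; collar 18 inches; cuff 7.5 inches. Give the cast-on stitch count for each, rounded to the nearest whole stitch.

Rate = 10/3.5 = 2.857 sts per in.
back: 20.5 × 2.857 = 58.57 → 59.
front: 19 × 2.857 = 54.29 → 54.
collar: 18 × 2.857 = 51.43 → 51.
cuff: 7.5 × 2.857 = 21.43 → 21.

back 59; front 54; collar 51; cuff 21.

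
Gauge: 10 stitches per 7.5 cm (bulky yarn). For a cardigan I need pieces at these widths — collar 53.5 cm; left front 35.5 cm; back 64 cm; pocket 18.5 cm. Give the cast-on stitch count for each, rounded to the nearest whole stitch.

Rate = 10/7.5 = 1.333 sts per cm.
collar: 53.5 × 1.333 = 71.33 → 71.
left front: 35.5 × 1.333 = 47.33 → 47.
back: 64 × 1.333 = 85.33 → 85.
pocket: 18.5 × 1.333 = 24.67 → 25.

collar 71; left front 47; back 85; pocket 25.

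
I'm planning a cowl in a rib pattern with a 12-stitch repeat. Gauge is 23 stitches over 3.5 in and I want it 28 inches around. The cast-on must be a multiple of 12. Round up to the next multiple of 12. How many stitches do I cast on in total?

23 / 3.5 = 6.571 sts per inch.
28 × 6.571 = 184.00 sts.
Next multiple of 12: 192.

Cast on 192 stitches.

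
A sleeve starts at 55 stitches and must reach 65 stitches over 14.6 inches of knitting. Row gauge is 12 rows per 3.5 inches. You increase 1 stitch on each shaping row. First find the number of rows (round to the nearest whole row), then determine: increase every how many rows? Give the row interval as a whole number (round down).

Rows = 14.6 × 3.429 = 50.1 → 50 rows.
Stitches to add: 10 → 10 shaping rows (at 1 st each).
50 / 10 = 5.00 → every 5 rows.

Increase every 5th row.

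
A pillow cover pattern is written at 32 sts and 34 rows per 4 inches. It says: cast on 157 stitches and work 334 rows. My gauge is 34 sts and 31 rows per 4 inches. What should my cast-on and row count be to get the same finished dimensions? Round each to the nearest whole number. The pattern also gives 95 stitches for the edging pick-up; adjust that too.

Stitches: 157 × 34/32 = 166.81 → 167.
Rows: 334 × 31/34 = 304.53 → 305.
edging pick-up: 95 × 34/32 = 100.94 → 101.

Cast on 167 stitches; work 305 rows; edging pick-up 101 stitches.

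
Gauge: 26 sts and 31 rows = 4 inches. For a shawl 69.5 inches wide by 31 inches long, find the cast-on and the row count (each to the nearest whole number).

Stitch gauge = 26/4 = 6.5 sts/in; 69.5 × 6.5 = 451.75 → 452 sts.
Row gauge = 31/4 = 7.75 rows/in; 31 × 7.75 = 240.25 → 240 rows.

Cast on 452 stitches and work 240 rows.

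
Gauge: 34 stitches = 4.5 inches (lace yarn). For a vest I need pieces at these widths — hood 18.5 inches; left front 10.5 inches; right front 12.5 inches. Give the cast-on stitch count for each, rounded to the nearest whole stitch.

Rate = 34/4.5 = 7.556 sts per in.
hood: 18.5 × 7.556 = 139.78 → 140.
left front: 10.5 × 7.556 = 79.33 → 79.
right front: 12.5 × 7.556 = 94.44 → 94.

hood 140; left front 79; right front 94.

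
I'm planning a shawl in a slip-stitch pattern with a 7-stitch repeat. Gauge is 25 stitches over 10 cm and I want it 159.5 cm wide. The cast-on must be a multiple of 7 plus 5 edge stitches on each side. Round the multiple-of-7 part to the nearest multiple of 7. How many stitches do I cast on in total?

Cast on 402 stitches.

25 / 10 = 2.5 sts per cm.
159.5 × 2.5 = 398.75 sts.
Less 10 edge sts → 388.75 for the repeat.
Nearest multiple of 7: 392.
Add back 10 edge sts → 402.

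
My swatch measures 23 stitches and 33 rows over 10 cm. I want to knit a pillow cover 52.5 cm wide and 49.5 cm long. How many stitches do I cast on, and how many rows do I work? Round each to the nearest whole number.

Stitch gauge = 23/10 = 2.3 sts/cm; 52.5 × 2.3 = 120.75 → 121 sts.
Row gauge = 33/10 = 3.3 rows/cm; 49.5 × 3.3 = 163.35 → 163 rows.

Cast on 121 stitches and work 163 rows.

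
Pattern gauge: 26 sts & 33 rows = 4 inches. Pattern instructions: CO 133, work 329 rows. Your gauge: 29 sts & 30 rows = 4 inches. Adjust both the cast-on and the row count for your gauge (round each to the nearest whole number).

Cast on 148 stitches; work 299 rows.

Stitches: 133 × 29/26 = 148.35 → 148.
Rows: 329 × 30/33 = 299.09 → 299.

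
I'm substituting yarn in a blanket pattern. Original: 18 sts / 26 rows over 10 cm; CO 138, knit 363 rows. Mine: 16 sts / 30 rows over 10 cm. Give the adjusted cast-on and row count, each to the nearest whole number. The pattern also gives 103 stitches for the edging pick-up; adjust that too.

Cast on 123 stitches; work 419 rows; edging pick-up 92 stitches.

Stitches: 138 × 16/18 = 122.67 → 123.
Rows: 363 × 30/26 = 418.85 → 419.
edging pick-up: 103 × 16/18 = 91.56 → 92.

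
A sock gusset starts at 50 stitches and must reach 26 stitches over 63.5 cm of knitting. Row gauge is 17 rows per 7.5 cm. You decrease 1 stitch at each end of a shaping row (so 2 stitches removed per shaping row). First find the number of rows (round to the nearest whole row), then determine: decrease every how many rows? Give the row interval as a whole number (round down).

Rows = 63.5 × 2.267 = 143.9 → 144 rows.
Stitches to remove: 24 → 12 shaping rows (at 2 st each).
144 / 12 = 12.00 → every 12 rows.

Decrease every 12th row.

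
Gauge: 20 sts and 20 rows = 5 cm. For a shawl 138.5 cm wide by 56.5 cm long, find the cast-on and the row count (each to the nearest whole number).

Stitch gauge = 20/5 = 4 sts/cm; 138.5 × 4 = 554.00 → 554 sts.
Row gauge = 20/5 = 4 rows/cm; 56.5 × 4 = 226.00 → 226 rows.

Cast on 554 stitches and work 226 rows.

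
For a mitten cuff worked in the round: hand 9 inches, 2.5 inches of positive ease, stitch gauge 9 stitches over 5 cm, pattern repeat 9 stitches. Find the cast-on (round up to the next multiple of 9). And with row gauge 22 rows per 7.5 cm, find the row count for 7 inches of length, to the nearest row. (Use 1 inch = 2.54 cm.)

Finished = 9 + 2.5 = 11.5 inches.
11.5 inches × 2.54 = 29.21 cm.
9/5 = 1.8 sts per cm; 29.21 × 1.8 = 52.58 sts.
Next multiple of 9 → 54.
7 inches = 17.78 cm; × 2.933 = 52.15 → 52 rows.

Cast on 54 stitches; work 52 rows.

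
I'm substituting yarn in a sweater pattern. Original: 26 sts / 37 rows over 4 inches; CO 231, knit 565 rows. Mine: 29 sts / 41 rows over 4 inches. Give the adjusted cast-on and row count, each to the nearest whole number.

Stitches: 231 × 29/26 = 257.65 → 258.
Rows: 565 × 41/37 = 626.08 → 626.

Cast on 258 stitches; work 626 rows.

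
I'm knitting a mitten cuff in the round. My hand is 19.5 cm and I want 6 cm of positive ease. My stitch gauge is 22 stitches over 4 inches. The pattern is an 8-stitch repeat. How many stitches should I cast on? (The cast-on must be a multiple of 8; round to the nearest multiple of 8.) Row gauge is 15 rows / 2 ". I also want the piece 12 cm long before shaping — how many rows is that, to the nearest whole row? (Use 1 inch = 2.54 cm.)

Finished = 19.5 + 6 = 25.5 cm.
25.5 cm × 1/2.54 = 10.04 inches.
22/4 = 5.5 sts per in; 10.04 × 5.5 = 55.22 sts.
Nearest multiple of 8 → 56.
12 cm = 4.72 inches; × 7.5 = 35.43 → 35 rows.

Cast on 56 stitches; work 35 rows.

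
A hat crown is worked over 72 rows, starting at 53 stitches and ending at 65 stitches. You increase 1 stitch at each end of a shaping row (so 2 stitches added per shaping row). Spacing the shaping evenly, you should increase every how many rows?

Stitches to add: |65 − 53| = 12.
Shaping rows needed: 12 / 2 = 6.
72 rows / 6 = every 12 rows.

Increase every 12th row.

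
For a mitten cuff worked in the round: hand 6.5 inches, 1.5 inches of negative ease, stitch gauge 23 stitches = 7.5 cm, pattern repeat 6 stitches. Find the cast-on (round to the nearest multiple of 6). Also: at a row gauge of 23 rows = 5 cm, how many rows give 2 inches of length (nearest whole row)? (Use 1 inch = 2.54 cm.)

Finished = 6.5 − 1.5 = 5 inches.
5 inches × 2.54 = 12.70 cm.
23/7.5 = 3.067 sts per cm; 12.70 × 3.067 = 38.95 sts.
Nearest multiple of 6 → 36.
2 inches = 5.08 cm; × 4.6 = 23.37 → 23 rows.

Cast on 36 stitches; work 23 rows.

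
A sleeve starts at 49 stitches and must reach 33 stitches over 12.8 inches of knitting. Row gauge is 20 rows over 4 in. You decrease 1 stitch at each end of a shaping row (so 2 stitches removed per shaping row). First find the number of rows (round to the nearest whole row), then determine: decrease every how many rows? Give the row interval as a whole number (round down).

Decrease every 8th row.

Rows = 12.8 × 5 = 64.0 → 64 rows.
Stitches to remove: 16 → 8 shaping rows (at 2 st each).
64 / 8 = 8.00 → every 8 rows.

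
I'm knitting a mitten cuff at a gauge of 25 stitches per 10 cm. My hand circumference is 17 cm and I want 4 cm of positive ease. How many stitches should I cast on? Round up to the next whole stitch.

CO 53 sts.

Finished = 17 + 4 = 21 cm.
25 / 10 = 2.5 sts per cm.
21.00 × 2.5 = 52.50 sts.
→ 53 sts.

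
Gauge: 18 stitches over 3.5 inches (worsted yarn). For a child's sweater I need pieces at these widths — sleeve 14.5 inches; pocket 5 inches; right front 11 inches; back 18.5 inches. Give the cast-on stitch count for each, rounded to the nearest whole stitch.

Rate = 18/3.5 = 5.143 sts per in.
sleeve: 14.5 × 5.143 = 74.57 → 75.
pocket: 5 × 5.143 = 25.71 → 26.
right front: 11 × 5.143 = 56.57 → 57.
back: 18.5 × 5.143 = 95.14 → 95.

sleeve 75; pocket 26; right front 57; back 95.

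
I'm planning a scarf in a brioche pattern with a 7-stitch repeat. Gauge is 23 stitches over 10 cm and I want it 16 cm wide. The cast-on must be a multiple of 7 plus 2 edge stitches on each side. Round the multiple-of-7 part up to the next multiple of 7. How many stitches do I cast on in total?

Cast on 39 stitches.

23 / 10 = 2.3 sts per cm.
16 × 2.3 = 36.80 sts.
Less 4 edge sts → 32.80 for the repeat.
Next multiple of 7: 35.
Add back 4 edge sts → 39.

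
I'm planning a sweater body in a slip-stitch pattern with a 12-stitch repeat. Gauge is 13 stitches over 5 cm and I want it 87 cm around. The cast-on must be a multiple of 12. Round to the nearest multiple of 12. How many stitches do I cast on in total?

CO 228 sts.

13 / 5 = 2.6 sts per cm.
87 × 2.6 = 226.20 sts.
Nearest multiple of 12: 228.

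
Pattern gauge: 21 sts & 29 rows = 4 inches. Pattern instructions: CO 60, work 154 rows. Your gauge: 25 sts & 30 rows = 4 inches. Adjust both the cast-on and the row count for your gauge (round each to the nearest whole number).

Cast on 71 stitches; work 159 rows.

Stitches: 60 × 25/21 = 71.43 → 71.
Rows: 154 × 30/29 = 159.31 → 159.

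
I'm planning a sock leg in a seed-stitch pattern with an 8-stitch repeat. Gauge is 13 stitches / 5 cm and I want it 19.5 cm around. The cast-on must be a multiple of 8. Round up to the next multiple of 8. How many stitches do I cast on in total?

Cast on 56 stitches.

13 / 5 = 2.6 sts per cm.
19.5 × 2.6 = 50.70 sts.
Next multiple of 8: 56.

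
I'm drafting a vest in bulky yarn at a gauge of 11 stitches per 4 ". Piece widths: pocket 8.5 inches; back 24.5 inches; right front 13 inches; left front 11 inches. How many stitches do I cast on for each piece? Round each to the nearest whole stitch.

Rate = 11/4 = 2.75 sts per in.
pocket: 8.5 × 2.75 = 23.38 → 23.
back: 24.5 × 2.75 = 67.38 → 67.
right front: 13 × 2.75 = 35.75 → 36.
left front: 11 × 2.75 = 30.25 → 30.

pocket 23; back 67; right front 36; left front 30.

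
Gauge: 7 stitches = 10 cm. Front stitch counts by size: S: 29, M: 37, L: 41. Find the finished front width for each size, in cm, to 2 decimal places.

7/10 = 0.7 sts per cm.
S: 29 / 0.7 = 41.429 → 41.43 cm.
M: 37 / 0.7 = 52.857 → 52.86 cm.
L: 41 / 0.7 = 58.571 → 58.57 cm.

S 41.43 cm; M 52.86 cm; L 58.57 cm.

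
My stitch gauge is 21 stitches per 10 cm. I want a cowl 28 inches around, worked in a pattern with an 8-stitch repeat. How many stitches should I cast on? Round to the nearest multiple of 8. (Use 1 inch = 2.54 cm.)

Cast on 152 stitches.

28 in = 28 × 2.54 = 71.12 cm.
21 / 10 = 2.1 sts/cm.
71.12 × 2.1 = 149.35 sts.
→ 152.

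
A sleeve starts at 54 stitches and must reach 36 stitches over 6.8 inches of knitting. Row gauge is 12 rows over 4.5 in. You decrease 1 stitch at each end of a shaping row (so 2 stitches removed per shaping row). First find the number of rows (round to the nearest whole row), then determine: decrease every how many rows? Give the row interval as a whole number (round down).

Decrease every 2nd row.

Rows = 6.8 × 2.667 = 18.1 → 18 rows.
Stitches to remove: 18 → 9 shaping rows (at 2 st each).
18 / 9 = 2.00 → every 2 rows.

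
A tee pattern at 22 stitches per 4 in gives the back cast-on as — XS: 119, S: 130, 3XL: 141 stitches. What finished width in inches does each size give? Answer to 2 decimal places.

22/4 = 5.5 sts per in.
XS: 119 / 5.5 = 21.636 → 21.64 in.
S: 130 / 5.5 = 23.636 → 23.64 in.
3XL: 141 / 5.5 = 25.636 → 25.64 in.

XS 21.64 inches; S 23.64 inches; 3XL 25.64 inches.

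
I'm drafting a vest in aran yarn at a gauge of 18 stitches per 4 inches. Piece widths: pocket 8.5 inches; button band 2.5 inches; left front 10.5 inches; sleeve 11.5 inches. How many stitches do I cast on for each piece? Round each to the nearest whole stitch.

Rate = 18/4 = 4.5 sts per in.
pocket: 8.5 × 4.5 = 38.25 → 38.
button band: 2.5 × 4.5 = 11.25 → 11.
left front: 10.5 × 4.5 = 47.25 → 47.
sleeve: 11.5 × 4.5 = 51.75 → 52.

pocket 38; button band 11; left front 47; sleeve 52.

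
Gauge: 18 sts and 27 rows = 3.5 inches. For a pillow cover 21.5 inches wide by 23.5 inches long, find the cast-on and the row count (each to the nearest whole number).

Stitch gauge = 18/3.5 = 5.143 sts/in; 21.5 × 5.143 = 110.57 → 111 sts.
Row gauge = 27/3.5 = 7.714 rows/in; 23.5 × 7.714 = 181.29 → 181 rows.

Cast on 111 stitches and work 181 rows.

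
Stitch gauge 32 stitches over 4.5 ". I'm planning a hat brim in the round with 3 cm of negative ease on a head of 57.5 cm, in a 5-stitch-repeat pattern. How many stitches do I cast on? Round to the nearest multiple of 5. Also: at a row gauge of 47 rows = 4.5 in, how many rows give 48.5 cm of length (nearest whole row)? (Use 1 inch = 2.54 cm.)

Cast on 155 stitches; work 199 rows.

Finished = 57.5 − 3 = 54.5 cm.
54.5 cm × 1/2.54 = 21.46 inches.
32/4.5 = 7.111 sts per in; 21.46 × 7.111 = 152.58 sts.
Nearest multiple of 5 → 155.
48.5 cm = 19.09 inches; × 10.444 = 199.43 → 199 rows.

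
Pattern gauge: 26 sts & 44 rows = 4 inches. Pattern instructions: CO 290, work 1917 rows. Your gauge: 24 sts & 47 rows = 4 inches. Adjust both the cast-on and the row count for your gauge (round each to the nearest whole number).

Stitches: 290 × 24/26 = 267.69 → 268.
Rows: 1917 × 47/44 = 2047.70 → 2048.

Cast on 268 stitches; work 2048 rows.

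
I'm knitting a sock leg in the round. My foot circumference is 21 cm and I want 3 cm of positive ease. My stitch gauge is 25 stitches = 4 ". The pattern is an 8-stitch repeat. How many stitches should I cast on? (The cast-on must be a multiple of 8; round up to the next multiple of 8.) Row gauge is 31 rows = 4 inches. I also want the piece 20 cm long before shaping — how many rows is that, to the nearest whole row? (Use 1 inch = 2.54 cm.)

Cast on 64 stitches; work 61 rows.

Finished = 21 + 3 = 24 cm.
24 cm × 1/2.54 = 9.45 inches.
25/4 = 6.25 sts per in; 9.45 × 6.25 = 59.06 sts.
Next multiple of 8 → 64.
20 cm = 7.87 inches; × 7.75 = 61.02 → 61 rows.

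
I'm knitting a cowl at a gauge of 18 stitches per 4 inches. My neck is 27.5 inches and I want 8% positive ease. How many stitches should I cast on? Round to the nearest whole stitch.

134 stitches.

Finished = 27.5 × 1.08 = 29.70 in.
18 / 4 = 4.5 sts per inch.
29.70 × 4.5 = 133.65 sts.
→ 134 sts.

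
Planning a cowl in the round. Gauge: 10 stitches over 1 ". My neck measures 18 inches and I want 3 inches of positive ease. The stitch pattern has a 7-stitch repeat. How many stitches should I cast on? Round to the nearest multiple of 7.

CO 210 sts.

Finished = 18 + 3 = 21 inches.
10 / 1 = 10 sts/in.
21 × 10 = 210.00 sts.
Nearest multiple of 7: 210.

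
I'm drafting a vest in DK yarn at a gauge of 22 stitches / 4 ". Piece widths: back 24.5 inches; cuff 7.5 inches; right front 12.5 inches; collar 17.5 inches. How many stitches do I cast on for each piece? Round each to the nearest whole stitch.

Rate = 22/4 = 5.5 sts per in.
back: 24.5 × 5.5 = 134.75 → 135.
cuff: 7.5 × 5.5 = 41.25 → 41.
right front: 12.5 × 5.5 = 68.75 → 69.
collar: 17.5 × 5.5 = 96.25 → 96.

back 135; cuff 41; right front 69; collar 96.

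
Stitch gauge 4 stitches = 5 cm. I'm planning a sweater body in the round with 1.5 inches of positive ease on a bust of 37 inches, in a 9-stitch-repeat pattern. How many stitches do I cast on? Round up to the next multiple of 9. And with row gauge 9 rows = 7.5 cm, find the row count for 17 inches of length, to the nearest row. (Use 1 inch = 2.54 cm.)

Finished = 37 + 1.5 = 38.5 inches.
38.5 inches × 2.54 = 97.79 cm.
4/5 = 0.8 sts per cm; 97.79 × 0.8 = 78.23 sts.
Next multiple of 9 → 81.
17 inches = 43.18 cm; × 1.2 = 51.82 → 52 rows.

Cast on 81 stitches; work 52 rows.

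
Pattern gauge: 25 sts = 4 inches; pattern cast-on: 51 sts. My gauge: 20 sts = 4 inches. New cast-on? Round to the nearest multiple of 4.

CO 40 sts.

Scale factor = 20 / 25 = 0.800.
51 × 20 / 25 = 40.80 sts.
→ 40 sts.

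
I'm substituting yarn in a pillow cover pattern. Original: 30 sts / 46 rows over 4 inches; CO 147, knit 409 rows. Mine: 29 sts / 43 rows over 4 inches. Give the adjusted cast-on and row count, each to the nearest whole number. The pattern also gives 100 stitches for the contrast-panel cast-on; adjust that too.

Stitches: 147 × 29/30 = 142.10 → 142.
Rows: 409 × 43/46 = 382.33 → 382.
contrast-panel cast-on: 100 × 29/30 = 96.67 → 97.

Cast on 142 stitches; work 382 rows; contrast-panel cast-on 97 stitches.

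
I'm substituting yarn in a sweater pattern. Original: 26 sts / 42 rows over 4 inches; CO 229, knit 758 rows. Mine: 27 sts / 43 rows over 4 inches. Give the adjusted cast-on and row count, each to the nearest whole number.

Cast on 238 stitches; work 776 rows.

Stitches: 229 × 27/26 = 237.81 → 238.
Rows: 758 × 43/42 = 776.05 → 776.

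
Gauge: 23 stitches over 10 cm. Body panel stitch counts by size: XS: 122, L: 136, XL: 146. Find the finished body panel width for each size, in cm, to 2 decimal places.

23/10 = 2.3 sts per cm.
XS: 122 / 2.3 = 53.043 → 53.04 cm.
L: 136 / 2.3 = 59.130 → 59.13 cm.
XL: 146 / 2.3 = 63.478 → 63.48 cm.

XS 53.04 cm; L 59.13 cm; XL 63.48 cm.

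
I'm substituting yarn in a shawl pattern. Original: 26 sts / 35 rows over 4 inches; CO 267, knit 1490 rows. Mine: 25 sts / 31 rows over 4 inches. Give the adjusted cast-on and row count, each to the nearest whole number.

Stitches: 267 × 25/26 = 256.73 → 257.
Rows: 1490 × 31/35 = 1319.71 → 1320.

Cast on 257 stitches; work 1320 rows.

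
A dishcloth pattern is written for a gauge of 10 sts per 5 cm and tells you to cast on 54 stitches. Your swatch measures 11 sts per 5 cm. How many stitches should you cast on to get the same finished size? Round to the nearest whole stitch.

CO 59 sts.

Scale factor = 11 / 10 = 1.100.
54 × 11 / 10 = 59.40 sts.
→ 59 sts.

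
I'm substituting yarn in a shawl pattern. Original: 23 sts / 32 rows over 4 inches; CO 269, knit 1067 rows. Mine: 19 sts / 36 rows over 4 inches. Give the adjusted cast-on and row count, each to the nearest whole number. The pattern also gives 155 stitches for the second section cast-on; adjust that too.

Cast on 222 stitches; work 1200 rows; second section cast-on 128 stitches.

Stitches: 269 × 19/23 = 222.22 → 222.
Rows: 1067 × 36/32 = 1200.38 → 1200.
second section cast-on: 155 × 19/23 = 128.04 → 128.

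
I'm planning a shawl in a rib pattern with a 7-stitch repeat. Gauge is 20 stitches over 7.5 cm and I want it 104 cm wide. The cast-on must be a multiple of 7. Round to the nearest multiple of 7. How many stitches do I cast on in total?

280 stitches.

20 / 7.5 = 2.667 sts per cm.
104 × 2.667 = 277.33 sts.
Nearest multiple of 7: 280.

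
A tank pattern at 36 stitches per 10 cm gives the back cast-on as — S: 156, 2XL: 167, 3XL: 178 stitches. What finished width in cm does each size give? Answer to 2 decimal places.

S 43.33 cm; 2XL 46.39 cm; 3XL 49.44 cm.

36/10 = 3.6 sts per cm.
S: 156 / 3.6 = 43.333 → 43.33 cm.
2XL: 167 / 3.6 = 46.389 → 46.39 cm.
3XL: 178 / 3.6 = 49.444 → 49.44 cm.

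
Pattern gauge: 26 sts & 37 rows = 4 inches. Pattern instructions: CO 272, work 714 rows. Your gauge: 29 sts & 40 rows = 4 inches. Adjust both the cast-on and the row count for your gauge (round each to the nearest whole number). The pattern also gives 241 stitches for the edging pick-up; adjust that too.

Cast on 303 stitches; work 772 rows; edging pick-up 269 stitches.

Stitches: 272 × 29/26 = 303.38 → 303.
Rows: 714 × 40/37 = 771.89 → 772.
edging pick-up: 241 × 29/26 = 268.81 → 269.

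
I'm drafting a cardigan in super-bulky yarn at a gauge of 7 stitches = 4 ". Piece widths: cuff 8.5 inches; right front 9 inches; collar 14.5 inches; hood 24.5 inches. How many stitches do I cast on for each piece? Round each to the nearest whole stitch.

cuff 15; right front 16; collar 25; hood 43.

Rate = 7/4 = 1.75 sts per in.
cuff: 8.5 × 1.75 = 14.88 → 15.
right front: 9 × 1.75 = 15.75 → 16.
collar: 14.5 × 1.75 = 25.38 → 25.
hood: 24.5 × 1.75 = 42.88 → 43.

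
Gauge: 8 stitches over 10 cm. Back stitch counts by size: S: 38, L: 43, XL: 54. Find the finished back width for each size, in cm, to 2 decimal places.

8/10 = 0.8 sts per cm.
S: 38 / 0.8 = 47.500 → 47.50 cm.
L: 43 / 0.8 = 53.750 → 53.75 cm.
XL: 54 / 0.8 = 67.500 → 67.50 cm.

S 47.50 cm; L 53.75 cm; XL 67.50 cm.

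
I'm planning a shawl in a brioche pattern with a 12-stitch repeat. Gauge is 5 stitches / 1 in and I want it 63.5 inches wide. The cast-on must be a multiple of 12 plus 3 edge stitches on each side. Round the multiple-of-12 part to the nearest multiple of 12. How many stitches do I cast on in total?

CO 318 sts.

5 / 1 = 5 sts per inch.
63.5 × 5 = 317.50 sts.
Less 6 edge sts → 311.50 for the repeat.
Nearest multiple of 12: 312.
Add back 6 edge sts → 318.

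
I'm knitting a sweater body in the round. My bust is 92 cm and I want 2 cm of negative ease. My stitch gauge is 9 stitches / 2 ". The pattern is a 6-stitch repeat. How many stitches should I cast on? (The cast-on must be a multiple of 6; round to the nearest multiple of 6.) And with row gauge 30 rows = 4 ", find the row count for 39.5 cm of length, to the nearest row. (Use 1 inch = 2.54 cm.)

Finished = 92 − 2 = 90 cm.
90 cm × 1/2.54 = 35.43 inches.
9/2 = 4.5 sts per in; 35.43 × 4.5 = 159.45 sts.
Nearest multiple of 6 → 162.
39.5 cm = 15.55 inches; × 7.5 = 116.63 → 117 rows.

Cast on 162 stitches; work 117 rows.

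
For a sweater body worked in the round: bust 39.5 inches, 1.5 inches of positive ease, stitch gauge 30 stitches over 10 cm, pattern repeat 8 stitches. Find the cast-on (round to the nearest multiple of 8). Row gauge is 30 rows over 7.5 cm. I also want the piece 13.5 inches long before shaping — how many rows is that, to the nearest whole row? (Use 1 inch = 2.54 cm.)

Finished = 39.5 + 1.5 = 41 inches.
41 inches × 2.54 = 104.14 cm.
30/10 = 3 sts per cm; 104.14 × 3 = 312.42 sts.
Nearest multiple of 8 → 312.
13.5 inches = 34.29 cm; × 4 = 137.16 → 137 rows.

Cast on 312 stitches; work 137 rows.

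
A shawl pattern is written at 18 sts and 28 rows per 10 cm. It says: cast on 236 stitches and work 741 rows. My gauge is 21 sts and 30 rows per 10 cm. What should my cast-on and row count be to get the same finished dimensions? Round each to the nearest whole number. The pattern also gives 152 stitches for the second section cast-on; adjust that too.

Cast on 275 stitches; work 794 rows; second section cast-on 177 stitches.

Stitches: 236 × 21/18 = 275.33 → 275.
Rows: 741 × 30/28 = 793.93 → 794.
second section cast-on: 152 × 21/18 = 177.33 → 177.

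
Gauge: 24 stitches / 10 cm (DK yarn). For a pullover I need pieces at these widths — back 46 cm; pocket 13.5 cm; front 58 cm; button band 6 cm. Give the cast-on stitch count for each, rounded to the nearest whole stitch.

Rate = 24/10 = 2.4 sts per cm.
back: 46 × 2.4 = 110.40 → 110.
pocket: 13.5 × 2.4 = 32.40 → 32.
front: 58 × 2.4 = 139.20 → 139.
button band: 6 × 2.4 = 14.40 → 14.

back 110; pocket 32; front 139; button band 14.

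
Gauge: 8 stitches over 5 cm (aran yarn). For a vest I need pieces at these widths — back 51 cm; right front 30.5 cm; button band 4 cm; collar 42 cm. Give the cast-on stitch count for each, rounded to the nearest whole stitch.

Rate = 8/5 = 1.6 sts per cm.
back: 51 × 1.6 = 81.60 → 82.
right front: 30.5 × 1.6 = 48.80 → 49.
button band: 4 × 1.6 = 6.40 → 6.
collar: 42 × 1.6 = 67.20 → 67.

back 82; right front 49; button band 6; collar 67.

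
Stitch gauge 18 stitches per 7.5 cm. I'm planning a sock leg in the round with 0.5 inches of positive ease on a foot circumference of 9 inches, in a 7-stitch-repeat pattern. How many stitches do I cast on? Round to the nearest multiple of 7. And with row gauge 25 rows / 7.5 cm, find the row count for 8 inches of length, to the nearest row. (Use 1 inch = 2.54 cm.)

Cast on 56 stitches; work 68 rows.

Finished = 9 + 0.5 = 9.5 inches.
9.5 inches × 2.54 = 24.13 cm.
18/7.5 = 2.4 sts per cm; 24.13 × 2.4 = 57.91 sts.
Nearest multiple of 7 → 56.
8 inches = 20.32 cm; × 3.333 = 67.73 → 68 rows.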